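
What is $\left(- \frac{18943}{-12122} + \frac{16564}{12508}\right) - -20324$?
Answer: $\frac{40552668001}{1995026} \approx 20327.0$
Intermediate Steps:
$\left(- \frac{18943}{-12122} + \frac{16564}{12508}\right) - -20324 = \left(\left(-18943\right) \left(- \frac{1}{12122}\right) + 16564 \cdot \frac{1}{12508}\right) + 20324 = \left(\frac{997}{638} + \frac{4141}{3127}\right) + 20324 = \frac{5759577}{1995026} + 20324 = \frac{40552668001}{1995026}$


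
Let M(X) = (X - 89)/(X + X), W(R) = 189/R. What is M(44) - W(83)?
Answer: -20367/7304 ≈ -2.7885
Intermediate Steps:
M(X) = (-89 + X)/(2*X) (M(X) = (-89 + X)/((2*X)) = (-89 + X)*(1/(2*X)) = (-89 + X)/(2*X))
M(44) - W(83) = (1/2)*(-89 + 44)/44 - 189/83 = (1/2)*(1/44)*(-45) - 189/83 = -45/88 - 1*189/83 = -45/88 - 189/83 = -20367/7304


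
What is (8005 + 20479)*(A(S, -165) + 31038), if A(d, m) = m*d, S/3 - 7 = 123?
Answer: -948859008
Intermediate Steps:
S = 390 (S = 21 + 3*123 = 21 + 369 = 390)
A(d, m) = d*m
(8005 + 20479)*(A(S, -165) + 31038) = (8005 + 20479)*(390*(-165) + 31038) = 28484*(-64350 + 31038) = 28484*(-33312) = -948859008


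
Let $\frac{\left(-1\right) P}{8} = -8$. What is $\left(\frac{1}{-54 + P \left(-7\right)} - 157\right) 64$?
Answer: $- \frac{2522080}{251} \approx -10048.0$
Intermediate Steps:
$P = 64$ ($P = \left(-8\right) \left(-8\right) = 64$)
$\left(\frac{1}{-54 + P \left(-7\right)} - 157\right) 64 = \left(\frac{1}{-54 + 64 \left(-7\right)} - 157\right) 64 = \left(\frac{1}{-54 - 448} - 157\right) 64 = \left(\frac{1}{-502} - 157\right) 64 = \left(- \frac{1}{502} - 157\right) 64 = \left(- \frac{78815}{502}\right) 64 = - \frac{2522080}{251}$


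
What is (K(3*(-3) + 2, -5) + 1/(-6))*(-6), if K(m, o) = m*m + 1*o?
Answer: -263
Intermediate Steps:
K(m, o) = o + m² (K(m, o) = m² + o = o + m²)
(K(3*(-3) + 2, -5) + 1/(-6))*(-6) = ((-5 + (3*(-3) + 2)²) + 1/(-6))*(-6) = ((-5 + (-9 + 2)²) - ⅙)*(-6) = ((-5 + (-7)²) - ⅙)*(-6) = ((-5 + 49) - ⅙)*(-6) = (44 - ⅙)*(-6) = (263/6)*(-6) = -263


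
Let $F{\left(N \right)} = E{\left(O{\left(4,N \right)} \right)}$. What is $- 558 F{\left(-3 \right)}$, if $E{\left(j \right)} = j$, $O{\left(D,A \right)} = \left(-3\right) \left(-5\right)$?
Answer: $-8370$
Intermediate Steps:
$O{\left(D,A \right)} = 15$
$F{\left(N \right)} = 15$
$- 558 F{\left(-3 \right)} = \left(-558\right) 15 = -8370$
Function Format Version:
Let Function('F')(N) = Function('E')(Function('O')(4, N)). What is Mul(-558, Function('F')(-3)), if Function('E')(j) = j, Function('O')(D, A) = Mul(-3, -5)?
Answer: -8370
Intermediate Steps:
Function('O')(D, A) = 15
Function('F')(N) = 15
Mul(-558, Function('F')(-3)) = Mul(-558, 15) = -8370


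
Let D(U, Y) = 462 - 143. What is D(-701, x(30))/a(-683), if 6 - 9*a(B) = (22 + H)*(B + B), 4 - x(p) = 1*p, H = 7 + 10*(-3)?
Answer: -2871/1360 ≈ -2.1110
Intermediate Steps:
H = -23 (H = 7 - 30 = -23)
x(p) = 4 - p
D(U, Y) = 319
a(B) = ⅔ + 2*B/9 (a(B) = ⅔ - (22 - 23)*(B + B)/9 = ⅔ - (-1)*2*B/9 = ⅔ - (-2)*B/9 = ⅔ + 2*B/9)
D(-701, x(30))/a(-683) = 319/(⅔ + (2/9)*(-683)) = 319/(⅔ - 1366/9) = 319/(-1360/9) = 319*(-9/1360) = -2871/1360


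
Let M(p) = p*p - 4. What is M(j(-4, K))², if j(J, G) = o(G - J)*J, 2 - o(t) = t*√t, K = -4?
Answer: 3600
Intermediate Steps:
o(t) = 2 - t^(3/2) (o(t) = 2 - t*√t = 2 - t^(3/2))
j(J, G) = J*(2 - (G - J)^(3/2)) (j(J, G) = (2 - (G - J)^(3/2))*J = J*(2 - (G - J)^(3/2)))
M(p) = -4 + p² (M(p) = p² - 4 = -4 + p²)
M(j(-4, K))² = (-4 + (-1*(-4)*(-2 + (-4 - 1*(-4))^(3/2)))²)² = (-4 + (-1*(-4)*(-2 + (-4 + 4)^(3/2)))²)² = (-4 + (-1*(-4)*(-2 + 0^(3/2)))²)² = (-4 + (-1*(-4)*(-2 + 0))²)² = (-4 + (-1*(-4)*(-2))²)² = (-4 + (-8)²)² = (-4 + 64)² = 60² = 3600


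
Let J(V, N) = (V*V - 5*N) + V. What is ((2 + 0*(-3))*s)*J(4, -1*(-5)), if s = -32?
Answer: 320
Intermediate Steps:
J(V, N) = V + V**2 - 5*N (J(V, N) = (V**2 - 5*N) + V = V + V**2 - 5*N)
((2 + 0*(-3))*s)*J(4, -1*(-5)) = ((2 + 0*(-3))*(-32))*(4 + 4**2 - (-5)*(-5)) = ((2 + 0)*(-32))*(4 + 16 - 5*5) = (2*(-32))*(4 + 16 - 25) = -64*(-5) = 320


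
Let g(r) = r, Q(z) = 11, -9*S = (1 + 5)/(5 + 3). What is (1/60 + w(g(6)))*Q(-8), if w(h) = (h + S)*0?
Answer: 11/60 ≈ 0.18333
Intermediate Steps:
S = -1/12 (S = -(1 + 5)/(9*(5 + 3)) = -2/(3*8) = -⅑*¾ = -1/12 ≈ -0.083333)
w(h) = 0 (w(h) = (h - 1/12)*0 = (-1/12 + h)*0 = 0)
(1/60 + w(g(6)))*Q(-8) = (1/60 + 0)*11 = (1/60)*11 = 11/60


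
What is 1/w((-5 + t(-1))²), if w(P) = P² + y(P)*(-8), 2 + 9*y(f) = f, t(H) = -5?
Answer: 9/89216 ≈ 0.00010088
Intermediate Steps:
y(f) = -2/9 + f/9
w(P) = 16/9 + P² - 8*P/9 (w(P) = P² + (-2/9 + P/9)*(-8) = P² + (16/9 - 8*P/9) = 16/9 + P² - 8*P/9)
1/w((-5 + t(-1))²) = 1/(16/9 + ((-5 - 5)²)² - 8*(-5 - 5)²/9) = 1/(16/9 + ((-10)²)² - 8/9*(-10)²) = 1/(16/9 + 100² - 8/9*100) = 1/(16/9 + 10000 - 800/9) = 1/(89216/9) = 9/89216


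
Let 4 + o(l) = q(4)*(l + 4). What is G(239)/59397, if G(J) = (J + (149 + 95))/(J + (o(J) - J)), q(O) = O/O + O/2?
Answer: 161/14354275 ≈ 1.1216e-5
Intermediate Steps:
q(O) = 1 + O/2 (q(O) = 1 + O*(½) = 1 + O/2)
o(l) = 8 + 3*l (o(l) = -4 + (1 + (½)*4)*(l + 4) = -4 + (1 + 2)*(4 + l) = -4 + 3*(4 + l) = -4 + (12 + 3*l) = 8 + 3*l)
G(J) = (244 + J)/(8 + 3*J) (G(J) = (J + (149 + 95))/(J + ((8 + 3*J) - J)) = (J + 244)/(J + (8 + 2*J)) = (244 + J)/(8 + 3*J))
G(239)/59397 = ((244 + 239)/(8 + 3*239))/59397 = (483/(8 + 717))*(1/59397) = (483/725)*(1/59397) = 161/14354275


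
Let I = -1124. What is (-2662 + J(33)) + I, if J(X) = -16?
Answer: -3802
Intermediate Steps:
(-2662 + J(33)) + I = (-2662 - 16) - 1124 = -2678 - 1124 = -3802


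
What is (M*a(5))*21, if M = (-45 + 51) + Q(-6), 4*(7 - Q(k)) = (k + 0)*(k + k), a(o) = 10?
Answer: -1050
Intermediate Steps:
Q(k) = 7 - k²/2 (Q(k) = 7 - (k + 0)*(k + k)/4 = 7 - k*2*k/4 = 7 - k²/2)
M = -5 (M = (-45 + 51) + (7 - ½*(-6)²) = 6 + (7 - ½*36) = 6 + (7 - 18) = 6 - 11 = -5)
(M*a(5))*21 = -5*10*21 = -50*21 = -1050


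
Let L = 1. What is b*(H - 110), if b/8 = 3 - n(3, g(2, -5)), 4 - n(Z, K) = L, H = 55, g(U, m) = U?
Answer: 0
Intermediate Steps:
n(Z, K) = 3 (n(Z, K) = 4 - 1*1 = 4 - 1 = 3)
b = 0 (b = 8*(3 - 1*3) = 8*(3 - 3) = 8*0 = 0)
b*(H - 110) = 0*(55 - 110) = 0*(-55) = 0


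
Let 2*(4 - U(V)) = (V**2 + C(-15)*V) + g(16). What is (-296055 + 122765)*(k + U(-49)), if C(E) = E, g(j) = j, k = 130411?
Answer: -22326510310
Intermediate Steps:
U(V) = -4 - V**2/2 + 15*V/2 (U(V) = 4 - ((V**2 - 15*V) + 16)/2 = 4 - (16 + V**2 - 15*V)/2 = 4 + (-8 - V**2/2 + 15*V/2) = -4 - V**2/2 + 15*V/2)
(-296055 + 122765)*(k + U(-49)) = (-296055 + 122765)*(130411 + (-4 - 1/2*(-49)**2 + (15/2)*(-49))) = -173290*(130411 + (-4 - 1/2*2401 - 735/2)) = -173290*(130411 + (-4 - 2401/2 - 735/2)) = -173290*(130411 - 1572) = -173290*128839 = -22326510310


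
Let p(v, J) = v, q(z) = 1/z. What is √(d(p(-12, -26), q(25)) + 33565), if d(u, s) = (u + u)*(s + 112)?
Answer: √771901/5 ≈ 175.72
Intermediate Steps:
d(u, s) = 2*u*(112 + s) (d(u, s) = (2*u)*(112 + s) = 2*u*(112 + s))
√(d(p(-12, -26), q(25)) + 33565) = √(2*(-12)*(112 + 1/25) + 33565) = √(2*(-12)*(2801/25) + 33565) = √(-67224/25 + 33565) = √(771901/25) = √771901/5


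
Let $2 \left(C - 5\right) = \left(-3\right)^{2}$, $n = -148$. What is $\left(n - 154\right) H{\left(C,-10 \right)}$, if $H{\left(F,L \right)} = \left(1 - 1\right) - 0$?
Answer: $0$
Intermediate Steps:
$C = \frac{19}{2}$ ($C = 5 + \frac{\left(-3\right)^{2}}{2} = 5 + \frac{1}{2} \cdot 9 = 5 + \frac{9}{2} = \frac{19}{2} \approx 9.5$)
$H{\left(F,L \right)} = 0$ ($H{\left(F,L \right)} = \left(1 - 1\right) + 0 = 0 + 0 = 0$)
$\left(n - 154\right) H{\left(C,-10 \right)} = \left(-148 - 154\right) 0 = \left(-302\right) 0 = 0$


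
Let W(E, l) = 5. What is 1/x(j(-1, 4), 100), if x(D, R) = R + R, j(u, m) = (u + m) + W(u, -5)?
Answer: 1/200 ≈ 0.0050000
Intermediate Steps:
j(u, m) = 5 + m + u (j(u, m) = (u + m) + 5 = (m + u) + 5 = 5 + m + u)
x(D, R) = 2*R
1/x(j(-1, 4), 100) = 1/(2*100) = 1/200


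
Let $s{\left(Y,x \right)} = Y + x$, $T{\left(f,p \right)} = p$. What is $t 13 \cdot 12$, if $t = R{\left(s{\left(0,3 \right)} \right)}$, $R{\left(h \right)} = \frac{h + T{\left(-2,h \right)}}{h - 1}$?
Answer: $468$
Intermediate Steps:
$R{\left(h \right)} = \frac{2 h}{-1 + h}$ ($R{\left(h \right)} = \frac{h + h}{h - 1} = \frac{2 h}{-1 + h}$)
$t = 3$ ($t = \frac{2 \left(0 + 3\right)}{-1 + \left(0 + 3\right)} = 2 \cdot 3 \frac{1}{-1 + 3} = 2 \cdot 3 \cdot \frac{1}{2} = 3$)
$t 13 \cdot 12 = 3 \cdot 13 \cdot 12 = 39 \cdot 12 = 468$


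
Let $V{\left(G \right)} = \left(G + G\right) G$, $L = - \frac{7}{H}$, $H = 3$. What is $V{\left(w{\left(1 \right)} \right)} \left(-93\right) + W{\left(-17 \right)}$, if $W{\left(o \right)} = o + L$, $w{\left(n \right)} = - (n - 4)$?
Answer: $- \frac{5080}{3} \approx -1693.3$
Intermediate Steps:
$L = - \frac{7}{3} \approx -2.3333$
$w{\left(n \right)} = 4 - n$ ($w{\left(n \right)} = - (-4 + n) = 4 - n$)
$V{\left(G \right)} = 2 G^{2}$ ($V{\left(G \right)} = 2 G G = 2 G^{2}$)
$W{\left(o \right)} = - \frac{7}{3} + o$ ($W{\left(o \right)} = o - \frac{7}{3} = - \frac{7}{3} + o$)
$V{\left(w{\left(1 \right)} \right)} \left(-93\right) + W{\left(-17 \right)} = 2 \left(4 - 1\right)^{2} \left(-93\right) - \frac{58}{3} = 2 \cdot 3^{2} \left(-93\right) - \frac{58}{3} = 2 \cdot 9 \left(-93\right) - \frac{58}{3} = 18 \left(-93\right) - \frac{58}{3} = -1674 - \frac{58}{3} = - \frac{5080}{3}$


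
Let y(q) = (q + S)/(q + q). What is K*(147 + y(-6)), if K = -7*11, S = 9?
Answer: -45199/4 ≈ -11300.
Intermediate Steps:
y(q) = (9 + q)/(2*q) (y(q) = (q + 9)/(q + q) = (9 + q)/((2*q)) = (9 + q)*(1/(2*q)) = (9 + q)/(2*q))
K = -77
K*(147 + y(-6)) = -77*(147 + (1/2)*(9 - 6)/(-6)) = -77*(147 + (1/2)*(-1/6)*3) = -77*(147 - 1/4) = -77*587/4 = -45199/4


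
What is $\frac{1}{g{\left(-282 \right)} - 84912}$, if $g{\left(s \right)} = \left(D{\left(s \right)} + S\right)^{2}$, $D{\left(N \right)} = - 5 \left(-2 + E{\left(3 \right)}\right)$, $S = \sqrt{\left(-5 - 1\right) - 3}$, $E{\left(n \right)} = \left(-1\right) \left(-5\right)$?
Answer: $- \frac{7058}{597785043} + \frac{5 i}{398523362} \approx -1.1807 \cdot 10^{-5} + 1.2546 \cdot 10^{-8} i$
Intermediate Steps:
$E{\left(n \right)} = 5$
$S = 3 i$ ($S = \sqrt{-6 - 3} = \sqrt{-9} = 3 i \approx 3.0 i$)
$D{\left(N \right)} = -15$ ($D{\left(N \right)} = - 5 \left(-2 + 5\right) = \left(-5\right) 3 = -15$)
$g{\left(s \right)} = \left(-15 + 3 i\right)^{2}$
$\frac{1}{g{\left(-282 \right)} - 84912} = \frac{1}{\left(216 - 90 i\right) - 84912} = \frac{1}{-84696 - 90 i} = \frac{-84696 + 90 i}{7173420516}$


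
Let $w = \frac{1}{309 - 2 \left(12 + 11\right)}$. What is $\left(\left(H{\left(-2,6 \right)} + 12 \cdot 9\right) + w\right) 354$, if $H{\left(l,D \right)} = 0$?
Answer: $\frac{10055370}{263} \approx 38233.0$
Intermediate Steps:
$w = \frac{1}{263}$ ($w = \frac{1}{309 - 46} = \frac{1}{263} \approx 0.0038023$)
$\left(\left(H{\left(-2,6 \right)} + 12 \cdot 9\right) + w\right) 354 = \left(\left(0 + 12 \cdot 9\right) + \frac{1}{263}\right) 354 = \left(\left(0 + 108\right) + \frac{1}{263}\right) 354 = \left(108 + \frac{1}{263}\right) 354 = \frac{28405}{263} \cdot 354 = \frac{10055370}{263}$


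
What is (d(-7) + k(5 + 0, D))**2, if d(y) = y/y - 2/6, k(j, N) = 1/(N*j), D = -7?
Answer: 4489/11025 ≈ 0.40717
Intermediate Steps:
k(j, N) = 1/(N*j)
d(y) = 2/3 (d(y) = 1 - 2*1/6 = 1 - 1/3 = 2/3)
(d(-7) + k(5 + 0, D))**2 = (2/3 + 1/((-7)*(5 + 0)))**2 = (2/3 - 1/7/5)**2 = (2/3 - 1/7*1/5)**2 = (2/3 - 1/35)**2 = (67/105)**2 = 4489/11025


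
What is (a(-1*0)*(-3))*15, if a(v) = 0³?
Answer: 0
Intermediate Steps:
a(v) = 0
(a(-1*0)*(-3))*15 = (0*(-3))*15 = 0*15 = 0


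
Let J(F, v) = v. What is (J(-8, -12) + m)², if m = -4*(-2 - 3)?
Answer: 64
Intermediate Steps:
m = 20 (m = -4*(-5) = 20)
(J(-8, -12) + m)² = (-12 + 20)² = 8² = 64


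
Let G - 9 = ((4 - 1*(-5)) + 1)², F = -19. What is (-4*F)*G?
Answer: 8284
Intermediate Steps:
G = 109 (G = 9 + ((4 - 1*(-5)) + 1)² = 9 + ((4 + 5) + 1)² = 9 + (9 + 1)² = 9 + 10² = 9 + 100 = 109)
(-4*F)*G = -4*(-19)*109 = 76*109 = 8284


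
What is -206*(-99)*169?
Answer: 3446586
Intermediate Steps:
-206*(-99)*169 = 20394*169 = 3446586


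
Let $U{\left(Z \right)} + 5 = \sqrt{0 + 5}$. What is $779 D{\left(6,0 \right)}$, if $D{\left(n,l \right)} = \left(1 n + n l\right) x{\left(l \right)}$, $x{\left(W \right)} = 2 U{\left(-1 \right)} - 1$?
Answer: $-51414 + 9348 \sqrt{5} \approx -30511.0$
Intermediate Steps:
$U{\left(Z \right)} = -5 + \sqrt{5}$ ($U{\left(Z \right)} = -5 + \sqrt{0 + 5} = -5 + \sqrt{5}$)
$x{\left(W \right)} = -11 + 2 \sqrt{5}$ ($x{\left(W \right)} = 2 \left(-5 + \sqrt{5}\right) - 1 = \left(-10 + 2 \sqrt{5}\right) - 1 = -11 + 2 \sqrt{5}$)
$D{\left(n,l \right)} = \left(-11 + 2 \sqrt{5}\right) \left(n + l n\right)$ ($D{\left(n,l \right)} = \left(1 n + n l\right) \left(-11 + 2 \sqrt{5}\right) = \left(n + l n\right) \left(-11 + 2 \sqrt{5}\right) = \left(-11 + 2 \sqrt{5}\right) \left(n + l n\right)$)
$779 D{\left(6,0 \right)} = 779 \left(\left(-1\right) 6 \left(1 + 0\right) \left(11 - 2 \sqrt{5}\right)\right) = 779 \left(\left(-1\right) 6 \cdot 1 \left(11 - 2 \sqrt{5}\right)\right) = 779 \left(-66 + 12 \sqrt{5}\right) = -51414 + 9348 \sqrt{5}$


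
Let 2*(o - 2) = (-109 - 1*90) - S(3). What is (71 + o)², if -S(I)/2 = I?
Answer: 2209/4 ≈ 552.25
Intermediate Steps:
S(I) = -2*I
o = -189/2 (o = 2 + ((-109 - 1*90) - (-2)*3)/2 = 2 + ((-109 - 90) - 1*(-6))/2 = 2 + (-199 + 6)/2 = 2 + (½)*(-193) = 2 - 193/2 = -189/2 ≈ -94.500)
(71 + o)² = (71 - 189/2)² = (-47/2)² = 2209/4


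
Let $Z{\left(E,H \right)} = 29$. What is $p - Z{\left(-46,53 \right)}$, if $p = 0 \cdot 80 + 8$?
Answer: $-21$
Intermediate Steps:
$p = 8$ ($p = 0 + 8 = 8$)
$p - Z{\left(-46,53 \right)} = 8 - 29 = -21$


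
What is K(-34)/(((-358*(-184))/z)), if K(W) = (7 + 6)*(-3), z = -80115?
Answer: 3124485/65872 ≈ 47.433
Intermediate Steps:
K(W) = -39 (K(W) = 13*(-3) = -39)
K(-34)/(((-358*(-184))/z)) = -39/(-358*(-184)/(-80115)) = -39/(65872*(-1/80115)) = -39/(-65872/80115) = -39*(-80115/65872) = 3124485/65872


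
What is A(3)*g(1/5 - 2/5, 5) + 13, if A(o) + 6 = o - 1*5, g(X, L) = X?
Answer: 73/5 ≈ 14.600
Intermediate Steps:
A(o) = -11 + o (A(o) = -6 + (o - 1*5) = -6 + (o - 5) = -6 + (-5 + o) = -11 + o)
A(3)*g(1/5 - 2/5, 5) + 13 = (-11 + 3)*(1/5 - 2/5) + 13 = -8*(1*(1/5) - 2*1/5) + 13 = -8*(1/5 - 2/5) + 13 = -8*(-1/5) + 13 = 8/5 + 13 = 73/5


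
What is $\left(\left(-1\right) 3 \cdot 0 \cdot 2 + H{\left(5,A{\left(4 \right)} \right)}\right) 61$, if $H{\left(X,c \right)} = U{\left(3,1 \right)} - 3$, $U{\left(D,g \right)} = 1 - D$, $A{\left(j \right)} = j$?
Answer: $-305$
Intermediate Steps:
$H{\left(X,c \right)} = -5$ ($H{\left(X,c \right)} = \left(1 - 3\right) - 3 = -2 - 3 = -5$)
$\left(\left(-1\right) 3 \cdot 0 \cdot 2 + H{\left(5,A{\left(4 \right)} \right)}\right) 61 = \left(\left(-1\right) 3 \cdot 0 \cdot 2 - 5\right) 61 = \left(\left(-3\right) 0 \cdot 2 - 5\right) 61 = \left(0 \cdot 2 - 5\right) 61 = \left(0 - 5\right) 61 = \left(-5\right) 61 = -305$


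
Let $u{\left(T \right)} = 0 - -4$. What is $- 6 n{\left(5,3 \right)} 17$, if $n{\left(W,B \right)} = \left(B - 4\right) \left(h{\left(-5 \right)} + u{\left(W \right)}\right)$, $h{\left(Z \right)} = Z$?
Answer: $-102$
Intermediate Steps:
$u{\left(T \right)} = 4$ ($u{\left(T \right)} = 0 + 4 = 4$)
$n{\left(W,B \right)} = 4 - B$ ($n{\left(W,B \right)} = \left(B - 4\right) \left(-5 + 4\right) = \left(-4 + B\right) \left(-1\right) = 4 - B$)
$- 6 n{\left(5,3 \right)} 17 = - 6 \left(4 - 3\right) 17 = \left(-6\right) 1 \cdot 17 = \left(-6\right) 17 = -102$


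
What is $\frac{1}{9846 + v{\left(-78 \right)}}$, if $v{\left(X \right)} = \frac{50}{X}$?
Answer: $\frac{39}{383969} \approx 0.00010157$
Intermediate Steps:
$\frac{1}{9846 + v{\left(-78 \right)}} = \frac{1}{9846 + \frac{50}{-78}} = \frac{1}{9846 + 50 \left(- \frac{1}{78}\right)} = \frac{1}{9846 - \frac{25}{39}} = \frac{1}{\frac{383969}{39}} = \frac{39}{383969}$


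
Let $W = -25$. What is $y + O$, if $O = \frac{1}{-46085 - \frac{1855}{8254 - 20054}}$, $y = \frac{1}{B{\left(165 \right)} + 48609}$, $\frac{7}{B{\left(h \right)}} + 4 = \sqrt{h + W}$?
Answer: $- \frac{35909357878064}{31866121431921871471} - \frac{14 \sqrt{35}}{292994247299} \approx -1.1272 \cdot 10^{-6}$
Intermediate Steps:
$B{\left(h \right)} = \frac{7}{-4 + \sqrt{-25 + h}}$ ($B{\left(h \right)} = \frac{7}{-4 + \sqrt{h - 25}} = \frac{7}{-4 + \sqrt{-25 + h}}$)
$y = \frac{1}{48609 + \frac{7}{-4 + 2 \sqrt{35}}}$ ($y = \frac{1}{\frac{7}{-4 + \sqrt{-25 + 165}} + 48609} = \frac{1}{\frac{7}{-4 + \sqrt{140}} + 48609} = \frac{1}{\frac{7}{-4 + 2 \sqrt{35}} + 48609} = \frac{1}{48609 + \frac{7}{-4 + 2 \sqrt{35}}} \approx 2.0572 \cdot 10^{-5}$)
$O = - \frac{2360}{108760229}$ ($O = \frac{1}{-46085 - \frac{1855}{-11800}} = \frac{1}{-46085 - - \frac{371}{2360}} = \frac{1}{-46085 + \frac{371}{2360}} = \frac{1}{- \frac{108760229}{2360}} = - \frac{2360}{108760229} \approx -2.1699 \cdot 10^{-5}$)
$y + O = \left(\frac{6027544}{292994247299} - \frac{14 \sqrt{35}}{292994247299}\right) - \frac{2360}{108760229} = - \frac{35909357878064}{31866121431921871471} - \frac{14 \sqrt{35}}{292994247299}$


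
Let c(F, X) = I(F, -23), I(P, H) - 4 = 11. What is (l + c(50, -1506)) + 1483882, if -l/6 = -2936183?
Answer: 19100995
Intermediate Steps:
I(P, H) = 15 (I(P, H) = 4 + 11 = 15)
c(F, X) = 15
l = 17617098 (l = -6*(-2936183) = 17617098)
(l + c(50, -1506)) + 1483882 = (17617098 + 15) + 1483882 = 17617113 + 1483882 = 19100995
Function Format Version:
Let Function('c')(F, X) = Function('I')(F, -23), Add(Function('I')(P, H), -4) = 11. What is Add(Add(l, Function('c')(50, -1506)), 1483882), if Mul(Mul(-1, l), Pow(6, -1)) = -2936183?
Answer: 19100995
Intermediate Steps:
Function('I')(P, H) = 15 (Function('I')(P, H) = Add(4, 11) = 15)
Function('c')(F, X) = 15
l = 17617098 (l = Mul(-6, -2936183) = 17617098)
Add(Add(l, Function('c')(50, -1506)), 1483882) = Add(Add(17617098, 15), 1483882) = Add(17617113, 1483882) = 19100995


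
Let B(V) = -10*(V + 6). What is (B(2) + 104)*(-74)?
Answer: -1776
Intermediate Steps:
B(V) = -60 - 10*V (B(V) = -10*(6 + V) = -60 - 10*V)
(B(2) + 104)*(-74) = ((-60 - 10*2) + 104)*(-74) = ((-60 - 20) + 104)*(-74) = (-80 + 104)*(-74) = 24*(-74) = -1776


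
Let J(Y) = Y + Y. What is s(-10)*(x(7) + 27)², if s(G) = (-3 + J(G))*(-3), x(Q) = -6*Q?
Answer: 15525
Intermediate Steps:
J(Y) = 2*Y
s(G) = 9 - 6*G (s(G) = (-3 + 2*G)*(-3) = 9 - 6*G)
s(-10)*(x(7) + 27)² = (9 - 6*(-10))*(-6*7 + 27)² = (9 + 60)*(-42 + 27)² = 69*(-15)² = 69*225 = 15525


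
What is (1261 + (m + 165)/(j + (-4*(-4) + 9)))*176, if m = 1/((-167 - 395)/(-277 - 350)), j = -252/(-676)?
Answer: 33600663239/150616 ≈ 2.2309e+5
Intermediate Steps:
j = 63/169 (j = -252*(-1/676) = 63/169 ≈ 0.37278)
m = 627/562 (m = 1/(-562/(-627)) = 1/(-562*(-1/627)) = 1/(562/627) = 627/562 ≈ 1.1157)
(1261 + (m + 165)/(j + (-4*(-4) + 9)))*176 = (1261 + (627/562 + 165)/(63/169 + (-4*(-4) + 9)))*176 = (1261 + 93357/(562*(63/169 + (16 + 9))))*176 = (1261 + 93357/(562*(63/169 + 25)))*176 = (1261 + 93357/(562*(4288/169)))*176 = (1261 + (93357/562)*(169/4288))*176 = (1261 + 15777333/2409856)*176 = (3054605749/2409856)*176 = 33600663239/150616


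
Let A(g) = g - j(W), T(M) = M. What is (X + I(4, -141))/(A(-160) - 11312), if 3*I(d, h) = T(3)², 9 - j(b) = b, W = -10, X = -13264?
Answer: 13261/11491 ≈ 1.1540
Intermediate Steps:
j(b) = 9 - b
I(d, h) = 3 (I(d, h) = (⅓)*3² = (⅓)*9 = 3)
A(g) = -19 + g (A(g) = g - (9 - 1*(-10)) = g - (9 + 10) = g - 1*19 = g - 19 = -19 + g)
(X + I(4, -141))/(A(-160) - 11312) = (-13264 + 3)/((-19 - 160) - 11312) = -13261/(-179 - 11312) = -13261/(-11491) = -13261*(-1/11491) = 13261/11491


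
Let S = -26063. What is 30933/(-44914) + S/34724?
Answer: -1122355537/779796868 ≈ -1.4393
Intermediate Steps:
30933/(-44914) + S/34724 = 30933/(-44914) - 26063/34724 = 30933*(-1/44914) - 26063*1/34724 = -30933/44914 - 26063/34724 = -1122355537/779796868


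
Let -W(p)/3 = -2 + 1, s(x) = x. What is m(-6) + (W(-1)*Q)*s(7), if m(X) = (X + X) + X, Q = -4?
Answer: -102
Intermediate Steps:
m(X) = 3*X (m(X) = 2*X + X = 3*X)
W(p) = 3 (W(p) = -3*(-2 + 1) = -3*(-1) = 3)
m(-6) + (W(-1)*Q)*s(7) = 3*(-6) + (3*(-4))*7 = -18 - 12*7 = -18 - 84 = -102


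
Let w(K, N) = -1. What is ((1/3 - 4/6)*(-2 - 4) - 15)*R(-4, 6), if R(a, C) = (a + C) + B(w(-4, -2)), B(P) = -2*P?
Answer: -52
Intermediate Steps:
R(a, C) = 2 + C + a (R(a, C) = (a + C) - 2*(-1) = (C + a) + 2 = 2 + C + a)
((1/3 - 4/6)*(-2 - 4) - 15)*R(-4, 6) = ((1/3 - 4/6)*(-2 - 4) - 15)*(2 + 6 - 4) = ((1*(1/3) - 4*1/6)*(-6) - 15)*4 = ((1/3 - 2/3)*(-6) - 15)*4 = (-1/3*(-6) - 15)*4 = (2 - 15)*4 = -13*4 = -52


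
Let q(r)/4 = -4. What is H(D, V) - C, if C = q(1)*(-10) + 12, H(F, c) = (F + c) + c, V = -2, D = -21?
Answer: -197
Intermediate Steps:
q(r) = -16 (q(r) = 4*(-4) = -16)
H(F, c) = F + 2*c
C = 172 (C = -16*(-10) + 12 = 160 + 12 = 172)
H(D, V) - C = (-21 + 2*(-2)) - 1*172 = (-21 - 4) - 172 = -25 - 172 = -197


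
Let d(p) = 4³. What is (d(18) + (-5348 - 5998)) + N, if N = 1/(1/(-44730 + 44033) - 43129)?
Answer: -339147232445/30060914 ≈ -11282.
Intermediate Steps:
d(p) = 64
N = -697/30060914 (N = 1/(1/(-697) - 43129) = 1/(-1/697 - 43129) = 1/(-30060914/697) = -697/30060914 ≈ -2.3186e-5)
(d(18) + (-5348 - 5998)) + N = (64 + (-5348 - 5998)) - 697/30060914 = (64 - 11346) - 697/30060914 = -11282 - 697/30060914 = -339147232445/30060914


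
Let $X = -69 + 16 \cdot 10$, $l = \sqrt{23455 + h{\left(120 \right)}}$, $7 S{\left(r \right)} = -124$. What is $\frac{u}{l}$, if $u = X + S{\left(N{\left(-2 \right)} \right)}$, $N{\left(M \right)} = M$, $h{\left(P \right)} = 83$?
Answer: $\frac{171 \sqrt{23538}}{54922} \approx 0.47768$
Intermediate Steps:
$S{\left(r \right)} = - \frac{124}{7}$ ($S{\left(r \right)} = \frac{1}{7} \left(-124\right) = - \frac{124}{7}$)
$l = \sqrt{23538}$ ($l = \sqrt{23455 + 83} = \sqrt{23538} \approx 153.42$)
$X = 91$ ($X = -69 + 160 = 91$)
$u = \frac{513}{7}$ ($u = 91 - \frac{124}{7} = \frac{513}{7} \approx 73.286$)
$\frac{u}{l} = \frac{513}{7 \sqrt{23538}} = \frac{513 \frac{\sqrt{23538}}{23538}}{7} = \frac{171 \sqrt{23538}}{54922}$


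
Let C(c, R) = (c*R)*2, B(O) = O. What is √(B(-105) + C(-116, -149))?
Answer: √34463 ≈ 185.64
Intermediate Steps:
C(c, R) = 2*R*c (C(c, R) = (R*c)*2 = 2*R*c)
√(B(-105) + C(-116, -149)) = √(-105 + 2*(-149)*(-116)) = √(-105 + 34568) = √34463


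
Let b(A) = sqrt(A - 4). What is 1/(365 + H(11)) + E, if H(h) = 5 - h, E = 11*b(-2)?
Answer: 1/359 + 11*I*sqrt(6) ≈ 0.0027855 + 26.944*I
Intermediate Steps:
b(A) = sqrt(-4 + A)
E = 11*I*sqrt(6) (E = 11*sqrt(-4 - 2) = 11*sqrt(-6) = 11*(I*sqrt(6)) = 11*I*sqrt(6) ≈ 26.944*I)
1/(365 + H(11)) + E = 1/(365 + (5 - 1*11)) + 11*I*sqrt(6) = 1/(365 + (5 - 11)) + 11*I*sqrt(6) = 1/(365 - 6) + 11*I*sqrt(6) = 1/359 + 11*I*sqrt(6)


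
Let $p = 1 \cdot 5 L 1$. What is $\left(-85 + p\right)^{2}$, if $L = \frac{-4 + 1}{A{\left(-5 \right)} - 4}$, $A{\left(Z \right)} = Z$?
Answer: $\frac{62500}{9} \approx 6944.4$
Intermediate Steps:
$L = \frac{1}{3}$ ($L = \frac{-4 + 1}{-5 - 4} = - \frac{3}{-9} = \left(-3\right) \left(- \frac{1}{9}\right) = \frac{1}{3} \approx 0.33333$)
$p = \frac{5}{3}$ ($p = 1 \cdot 5 \cdot \frac{1}{3} \cdot 1 = 5 \cdot \frac{1}{3} \cdot 1 = \frac{5}{3} \cdot 1 = \frac{5}{3} \approx 1.6667$)
$\left(-85 + p\right)^{2} = \left(-85 + \frac{5}{3}\right)^{2} = \left(- \frac{250}{3}\right)^{2} = \frac{62500}{9}$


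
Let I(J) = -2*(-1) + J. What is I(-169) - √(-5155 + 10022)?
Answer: -167 - √4867 ≈ -236.76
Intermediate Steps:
I(J) = 2 + J
I(-169) - √(-5155 + 10022) = (2 - 169) - √(-5155 + 10022) = -167 - √4867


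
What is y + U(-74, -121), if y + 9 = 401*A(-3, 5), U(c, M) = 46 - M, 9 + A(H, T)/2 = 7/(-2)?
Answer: -9867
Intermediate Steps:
A(H, T) = -25 (A(H, T) = -18 + 2*(7/(-2)) = -18 + 2*(7*(-1/2)) = -18 + 2*(-7/2) = -18 - 7 = -25)
y = -10034 (y = -9 + 401*(-25) = -9 - 10025 = -10034)
y + U(-74, -121) = -10034 + (46 - 1*(-121)) = -10034 + (46 + 121) = -10034 + 167 = -9867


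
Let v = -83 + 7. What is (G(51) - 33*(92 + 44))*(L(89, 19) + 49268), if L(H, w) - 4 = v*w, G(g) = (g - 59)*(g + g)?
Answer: -253679712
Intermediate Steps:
G(g) = 2*g*(-59 + g) (G(g) = (-59 + g)*(2*g) = 2*g*(-59 + g))
v = -76
L(H, w) = 4 - 76*w
(G(51) - 33*(92 + 44))*(L(89, 19) + 49268) = (2*51*(-59 + 51) - 33*(92 + 44))*((4 - 76*19) + 49268) = (2*51*(-8) - 33*136)*((4 - 1444) + 49268) = (-816 - 4488)*(-1440 + 49268) = -5304*47828 = -253679712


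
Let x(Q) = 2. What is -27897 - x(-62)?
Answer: -27899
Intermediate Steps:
-27897 - x(-62) = -27897 - 1*2 = -27897 - 2 = -27899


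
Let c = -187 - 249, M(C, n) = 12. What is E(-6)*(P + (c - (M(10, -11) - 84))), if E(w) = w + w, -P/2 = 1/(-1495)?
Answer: 6530136/1495 ≈ 4368.0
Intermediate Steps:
c = -436
P = 2/1495 (P = -2/(-1495) = -2*(-1/1495) = 2/1495 ≈ 0.0013378)
E(w) = 2*w
E(-6)*(P + (c - (M(10, -11) - 84))) = (2*(-6))*(2/1495 + (-436 - (12 - 84))) = -12*(2/1495 + (-436 - 1*(-72))) = -12*(2/1495 + (-436 + 72)) = -12*(2/1495 - 364) = -12*(-544178/1495) = 6530136/1495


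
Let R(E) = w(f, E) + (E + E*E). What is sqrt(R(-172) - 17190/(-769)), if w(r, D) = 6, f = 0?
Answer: 4*sqrt(1088117313)/769 ≈ 171.58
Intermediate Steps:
R(E) = 6 + E + E**2 (R(E) = 6 + (E + E*E) = 6 + (E + E**2) = 6 + E + E**2)
sqrt(R(-172) - 17190/(-769)) = sqrt((6 - 172 + (-172)**2) - 17190/(-769)) = sqrt((6 - 172 + 29584) - 17190*(-1)/769) = sqrt(29418 - 15*(-1146/769)) = sqrt(29418 + 17190/769) = sqrt(22639632/769) = 4*sqrt(1088117313)/769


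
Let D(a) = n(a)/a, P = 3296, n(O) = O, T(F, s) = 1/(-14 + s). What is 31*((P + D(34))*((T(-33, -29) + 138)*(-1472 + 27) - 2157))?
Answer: -885719320752/43 ≈ -2.0598e+10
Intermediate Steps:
D(a) = 1 (D(a) = a/a = 1)
31*((P + D(34))*((T(-33, -29) + 138)*(-1472 + 27) - 2157)) = 31*((3296 + 1)*((1/(-14 - 29) + 138)*(-1472 + 27) - 2157)) = 31*(3297*((1/(-43) + 138)*(-1445) - 2157)) = 31*(3297*((-1/43 + 138)*(-1445) - 2157)) = 31*(3297*((5933/43)*(-1445) - 2157)) = 31*(3297*(-8573185/43 - 2157)) = 31*(3297*(-8665936/43)) = 31*(-28571590992/43) = -885719320752/43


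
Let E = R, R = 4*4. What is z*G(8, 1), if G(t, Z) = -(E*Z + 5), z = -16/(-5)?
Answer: -336/5 ≈ -67.200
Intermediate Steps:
R = 16
z = 16/5 (z = -16*(-⅕) = 16/5 ≈ 3.2000)
E = 16
G(t, Z) = -5 - 16*Z (G(t, Z) = -(16*Z + 5) = -(5 + 16*Z) = -5 - 16*Z)
z*G(8, 1) = 16*(-5 - 16*1)/5 = 16*(-5 - 16)/5 = (16/5)*(-21) = -336/5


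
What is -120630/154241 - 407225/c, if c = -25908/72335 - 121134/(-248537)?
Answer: -66423994392183048035/21077770230462 ≈ -3.1514e+6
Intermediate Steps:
c = 136654782/1057524935 (c = -25908*1/72335 - 121134*(-1/248537) = -1524/4255 + 121134/248537 = 136654782/1057524935 ≈ 0.12922)
-120630/154241 - 407225/c = -120630/154241 - 407225/136654782/1057524935 = -120630*1/154241 - 407225*1057524935/136654782 = -120630/154241 - 430650591655375/136654782 = -66423994392183048035/21077770230462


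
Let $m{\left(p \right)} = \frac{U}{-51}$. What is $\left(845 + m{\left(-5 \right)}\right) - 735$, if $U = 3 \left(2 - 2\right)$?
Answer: $110$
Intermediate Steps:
$U = 0$ ($U = 3 \cdot 0 = 0$)
$m{\left(p \right)} = 0$ ($m{\left(p \right)} = \frac{0}{-51} = 0 \left(- \frac{1}{51}\right) = 0$)
$\left(845 + m{\left(-5 \right)}\right) - 735 = \left(845 + 0\right) - 735 = 845 - 735 = 110$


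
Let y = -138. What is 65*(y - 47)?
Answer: -12025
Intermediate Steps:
65*(y - 47) = 65*(-138 - 47) = 65*(-185) = -12025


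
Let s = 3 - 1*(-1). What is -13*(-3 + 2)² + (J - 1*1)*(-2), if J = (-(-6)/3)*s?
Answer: -27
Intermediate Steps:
s = 4 (s = 3 + 1 = 4)
J = 8 (J = -(-6)/3*4 = -2*(-1)*4 = 2*4 = 8)
-13*(-3 + 2)² + (J - 1*1)*(-2) = -13*(-3 + 2)² + (8 - 1*1)*(-2) = -13*(-1)² + (8 - 1)*(-2) = -13*1 + 7*(-2) = -13 - 14 = -27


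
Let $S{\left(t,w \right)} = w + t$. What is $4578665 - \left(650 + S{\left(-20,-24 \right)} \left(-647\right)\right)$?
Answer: $4549547$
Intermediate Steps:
$S{\left(t,w \right)} = t + w$
$4578665 - \left(650 + S{\left(-20,-24 \right)} \left(-647\right)\right) = 4578665 - \left(650 + \left(-20 - 24\right) \left(-647\right)\right) = 4578665 - \left(650 - -28468\right) = 4578665 - \left(650 + 28468\right) = 4578665 - 29118 = 4549547$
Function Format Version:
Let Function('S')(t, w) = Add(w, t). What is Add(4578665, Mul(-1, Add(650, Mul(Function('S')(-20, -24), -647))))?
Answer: 4549547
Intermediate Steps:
Function('S')(t, w) = Add(t, w)
Add(4578665, Mul(-1, Add(650, Mul(Function('S')(-20, -24), -647)))) = Add(4578665, Mul(-1, Add(650, Mul(Add(-20, -24), -647)))) = Add(4578665, Mul(-1, Add(650, Mul(-44, -647)))) = Add(4578665, Mul(-1, Add(650, 28468))) = Add(4578665, Mul(-1, 29118)) = Add(4578665, -29118) = 4549547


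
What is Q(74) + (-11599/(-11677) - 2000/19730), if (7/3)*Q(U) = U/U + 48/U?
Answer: 9538387536/5967028739 ≈ 1.5985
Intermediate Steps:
Q(U) = 3/7 + 144/(7*U) (Q(U) = 3*(U/U + 48/U)/7 = 3*(1 + 48/U)/7 = 3/7 + 144/(7*U))
Q(74) + (-11599/(-11677) - 2000/19730) = (3/7)*(48 + 74)/74 + (-11599/(-11677) - 2000/19730) = (3/7)*(1/74)*122 + (-11599*(-1/11677) - 2000*1/19730) = 183/259 + (11599/11677 - 200/1973) = 183/259 + 20549427/23038721 = 9538387536/5967028739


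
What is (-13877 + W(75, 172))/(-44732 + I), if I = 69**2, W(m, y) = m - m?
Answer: 13877/39971 ≈ 0.34718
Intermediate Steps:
W(m, y) = 0
I = 4761
(-13877 + W(75, 172))/(-44732 + I) = (-13877 + 0)/(-44732 + 4761) = -13877/(-39971) = -13877*(-1/39971) = 13877/39971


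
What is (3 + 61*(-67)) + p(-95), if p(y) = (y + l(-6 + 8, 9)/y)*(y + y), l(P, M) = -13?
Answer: 13940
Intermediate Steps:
p(y) = 2*y*(y - 13/y) (p(y) = (y - 13/y)*(y + y) = (y - 13/y)*(2*y) = 2*y*(y - 13/y))
(3 + 61*(-67)) + p(-95) = (3 + 61*(-67)) + (-26 + 2*(-95)²) = (3 - 4087) + (-26 + 2*9025) = -4084 + (-26 + 18050) = -4084 + 18024 = 13940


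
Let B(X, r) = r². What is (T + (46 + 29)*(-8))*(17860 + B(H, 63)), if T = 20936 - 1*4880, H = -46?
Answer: 337389024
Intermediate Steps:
T = 16056 (T = 20936 - 4880 = 16056)
(T + (46 + 29)*(-8))*(17860 + B(H, 63)) = (16056 + (46 + 29)*(-8))*(17860 + 63²) = (16056 + 75*(-8))*(17860 + 3969) = (16056 - 600)*21829 = 15456*21829 = 337389024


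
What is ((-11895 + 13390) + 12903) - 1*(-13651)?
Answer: 28049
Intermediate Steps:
((-11895 + 13390) + 12903) - 1*(-13651) = (1495 + 12903) + 13651 = 14398 + 13651 = 28049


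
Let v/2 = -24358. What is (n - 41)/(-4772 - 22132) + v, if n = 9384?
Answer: -1310664607/26904 ≈ -48716.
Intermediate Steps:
v = -48716 (v = 2*(-24358) = -48716)
(n - 41)/(-4772 - 22132) + v = (9384 - 41)/(-4772 - 22132) - 48716 = 9343/(-26904) - 48716 = 9343*(-1/26904) - 48716 = -9343/26904 - 48716 = -1310664607/26904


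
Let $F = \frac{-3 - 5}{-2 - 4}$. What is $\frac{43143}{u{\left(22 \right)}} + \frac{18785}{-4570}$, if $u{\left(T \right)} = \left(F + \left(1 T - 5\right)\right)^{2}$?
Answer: $\frac{343529393}{2764850} \approx 124.25$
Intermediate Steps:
$F = \frac{4}{3}$ ($F = - \frac{8}{-6} = \left(-8\right) \left(- \frac{1}{6}\right) = \frac{4}{3} \approx 1.3333$)
$u{\left(T \right)} = \left(- \frac{11}{3} + T\right)^{2}$ ($u{\left(T \right)} = \left(\frac{4}{3} + \left(1 T - 5\right)\right)^{2} = \left(\frac{4}{3} + \left(T - 5\right)\right)^{2} = \left(\frac{4}{3} + \left(-5 + T\right)\right)^{2} = \left(- \frac{11}{3} + T\right)^{2}$)
$\frac{43143}{u{\left(22 \right)}} + \frac{18785}{-4570} = \frac{43143}{\frac{1}{9} \left(-11 + 3 \cdot 22\right)^{2}} + \frac{18785}{-4570} = \frac{43143}{\frac{1}{9} \left(-11 + 66\right)^{2}} + 18785 \left(- \frac{1}{4570}\right) = \frac{43143}{\frac{1}{9} \cdot 55^{2}} - \frac{3757}{914} = \frac{43143}{\frac{1}{9} \cdot 3025} - \frac{3757}{914} = \frac{43143}{\frac{3025}{9}} - \frac{3757}{914} = 43143 \cdot \frac{9}{3025} - \frac{3757}{914} = \frac{388287}{3025} - \frac{3757}{914} = \frac{343529393}{2764850}$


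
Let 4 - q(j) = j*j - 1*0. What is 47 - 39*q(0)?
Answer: -109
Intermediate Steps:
q(j) = 4 - j² (q(j) = 4 - (j*j - 1*0) = 4 - (j² + 0) = 4 - j²)
47 - 39*q(0) = 47 - 39*(4 - 1*0²) = 47 - 39*(4 - 1*0) = 47 - 39*(4 + 0) = 47 - 39*4 = 47 - 156 = -109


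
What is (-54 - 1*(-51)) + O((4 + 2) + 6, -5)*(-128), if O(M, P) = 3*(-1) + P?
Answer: 1021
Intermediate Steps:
O(M, P) = -3 + P
(-54 - 1*(-51)) + O((4 + 2) + 6, -5)*(-128) = (-54 - 1*(-51)) + (-3 - 5)*(-128) = (-54 + 51) - 8*(-128) = -3 + 1024 = 1021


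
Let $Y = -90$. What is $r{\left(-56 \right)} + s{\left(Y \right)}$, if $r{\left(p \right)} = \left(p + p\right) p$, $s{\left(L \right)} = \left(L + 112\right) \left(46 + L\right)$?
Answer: $5304$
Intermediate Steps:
$s{\left(L \right)} = \left(46 + L\right) \left(112 + L\right)$ ($s{\left(L \right)} = \left(112 + L\right) \left(46 + L\right) = \left(46 + L\right) \left(112 + L\right)$)
$r{\left(p \right)} = 2 p^{2}$ ($r{\left(p \right)} = 2 p p = 2 p^{2}$)
$r{\left(-56 \right)} + s{\left(Y \right)} = 2 \left(-56\right)^{2} + \left(5152 + \left(-90\right)^{2} + 158 \left(-90\right)\right) = 2 \cdot 3136 + \left(5152 + 8100 - 14220\right) = 6272 - 968 = 5304$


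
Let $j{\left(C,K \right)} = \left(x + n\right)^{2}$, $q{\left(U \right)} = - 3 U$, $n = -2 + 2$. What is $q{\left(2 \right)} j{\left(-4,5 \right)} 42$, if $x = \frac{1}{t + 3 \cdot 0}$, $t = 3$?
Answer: $-28$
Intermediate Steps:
$n = 0$
$x = \frac{1}{3}$ ($x = \frac{1}{3 + 3 \cdot 0} = \frac{1}{3 + 0} = \frac{1}{3} \approx 0.33333$)
$j{\left(C,K \right)} = \frac{1}{9}$ ($j{\left(C,K \right)} = \left(\frac{1}{3} + 0\right)^{2} = \left(\frac{1}{3}\right)^{2} = \frac{1}{9}$)
$q{\left(2 \right)} j{\left(-4,5 \right)} 42 = \left(-3\right) 2 \cdot \frac{1}{9} \cdot 42 = \left(-6\right) \frac{1}{9} \cdot 42 = \left(- \frac{2}{3}\right) 42 = -28$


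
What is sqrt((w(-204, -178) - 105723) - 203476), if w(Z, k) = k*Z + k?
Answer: I*sqrt(273065) ≈ 522.56*I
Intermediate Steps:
w(Z, k) = k + Z*k (w(Z, k) = Z*k + k = k + Z*k)
sqrt((w(-204, -178) - 105723) - 203476) = sqrt((-178*(1 - 204) - 105723) - 203476) = sqrt((-178*(-203) - 105723) - 203476) = sqrt((36134 - 105723) - 203476) = sqrt(-69589 - 203476) = sqrt(-273065) = I*sqrt(273065)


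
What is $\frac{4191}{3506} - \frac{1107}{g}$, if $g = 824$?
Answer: $- \frac{213879}{1444472} \approx -0.14807$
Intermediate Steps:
$\frac{4191}{3506} - \frac{1107}{g} = \frac{4191}{3506} - \frac{1107}{824} = - \frac{213879}{1444472}$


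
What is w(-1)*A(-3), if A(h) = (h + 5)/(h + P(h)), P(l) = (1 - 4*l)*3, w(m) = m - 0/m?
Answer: -1/18 ≈ -0.055556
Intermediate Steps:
w(m) = m (w(m) = m - 3*0 = m + 0 = m)
P(l) = 3 - 12*l
A(h) = (5 + h)/(3 - 11*h) (A(h) = (h + 5)/(h + (3 - 12*h)) = (5 + h)/(3 - 11*h))
w(-1)*A(-3) = -(-5 - 1*(-3))/(-3 + 11*(-3)) = -(-5 + 3)/(-3 - 33) = -(-2)/(-36) = -(-1)*(-2)/36 = -1*1/18 = -1/18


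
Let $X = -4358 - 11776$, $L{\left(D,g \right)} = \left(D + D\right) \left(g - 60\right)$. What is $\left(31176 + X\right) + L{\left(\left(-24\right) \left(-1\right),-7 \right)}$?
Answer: $11826$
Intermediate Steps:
$L{\left(D,g \right)} = 2 D \left(-60 + g\right)$
$X = -16134$ ($X = -4358 - 11776 = -16134$)
$\left(31176 + X\right) + L{\left(\left(-24\right) \left(-1\right),-7 \right)} = \left(31176 - 16134\right) + 2 \left(\left(-24\right) \left(-1\right)\right) \left(-60 - 7\right) = 15042 + 2 \cdot 24 \left(-67\right) = 15042 - 3216 = 11826$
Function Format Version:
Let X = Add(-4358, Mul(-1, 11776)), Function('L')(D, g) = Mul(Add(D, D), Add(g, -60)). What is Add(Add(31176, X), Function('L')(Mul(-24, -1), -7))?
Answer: 11826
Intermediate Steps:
Function('L')(D, g) = Mul(2, D, Add(-60, g)) (Function('L')(D, g) = Mul(Mul(2, D), Add(-60, g)) = Mul(2, D, Add(-60, g)))
X = -16134 (X = Add(-4358, -11776) = -16134)
Add(Add(31176, X), Function('L')(Mul(-24, -1), -7)) = Add(Add(31176, -16134), Mul(2, Mul(-24, -1), Add(-60, -7))) = Add(15042, Mul(2, 24, -67)) = Add(15042, -3216) = 11826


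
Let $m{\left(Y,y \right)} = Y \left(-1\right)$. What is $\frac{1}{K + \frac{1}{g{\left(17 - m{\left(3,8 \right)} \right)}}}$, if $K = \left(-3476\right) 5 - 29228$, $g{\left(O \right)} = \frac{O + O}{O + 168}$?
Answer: $- \frac{10}{466033} \approx -2.1458 \cdot 10^{-5}$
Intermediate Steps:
$m{\left(Y,y \right)} = - Y$
$g{\left(O \right)} = \frac{2 O}{168 + O}$
$K = -46608$ ($K = -17380 - 29228 = -46608$)
$\frac{1}{K + \frac{1}{g{\left(17 - m{\left(3,8 \right)} \right)}}} = \frac{1}{-46608 + \frac{1}{2 \left(17 - \left(-1\right) 3\right) \frac{1}{168 + \left(17 - \left(-1\right) 3\right)}}} = \frac{1}{-46608 + \frac{1}{2 \left(17 - -3\right) \frac{1}{168 + \left(17 - -3\right)}}} = \frac{1}{-46608 + \frac{1}{2 \left(17 + 3\right) \frac{1}{168 + \left(17 + 3\right)}}} = \frac{1}{-46608 + \frac{1}{2 \cdot 20 \frac{1}{168 + 20}}} = \frac{1}{-46608 + \frac{1}{2 \cdot 20 \cdot \frac{1}{188}}} = \frac{1}{-46608 + \frac{1}{\frac{10}{47}}} = \frac{1}{-46608 + \frac{47}{10}} = \frac{1}{- \frac{466033}{10}} = - \frac{10}{466033}$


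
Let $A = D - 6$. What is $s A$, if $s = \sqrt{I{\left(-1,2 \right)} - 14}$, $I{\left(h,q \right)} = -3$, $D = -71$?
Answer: $- 77 i \sqrt{17} \approx - 317.48 i$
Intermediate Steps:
$s = i \sqrt{17}$ ($s = \sqrt{-3 - 14} = \sqrt{-17} = i \sqrt{17} \approx 4.1231 i$)
$A = -77$ ($A = -71 - 6 = -77$)
$s A = i \sqrt{17} \left(-77\right) = - 77 i \sqrt{17}$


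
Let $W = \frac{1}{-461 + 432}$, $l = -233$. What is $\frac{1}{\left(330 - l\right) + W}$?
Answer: $\frac{29}{16326} \approx 0.0017763$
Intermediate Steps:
$W = - \frac{1}{29}$ ($W = \frac{1}{-29} = - \frac{1}{29} \approx -0.034483$)
$\frac{1}{\left(330 - l\right) + W} = \frac{1}{\left(330 - -233\right) - \frac{1}{29}} = \frac{1}{\left(330 + 233\right) - \frac{1}{29}} = \frac{1}{563 - \frac{1}{29}} = \frac{1}{\frac{16326}{29}} = \frac{29}{16326}$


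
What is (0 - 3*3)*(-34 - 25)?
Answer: 531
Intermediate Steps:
(0 - 3*3)*(-34 - 25) = (0 - 9)*(-59) = -9*(-59) = 531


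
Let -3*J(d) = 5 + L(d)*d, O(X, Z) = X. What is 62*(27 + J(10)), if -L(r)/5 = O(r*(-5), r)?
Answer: -50096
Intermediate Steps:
L(r) = 25*r (L(r) = -5*r*(-5) = -(-25)*r = 25*r)
J(d) = -5/3 - 25*d**2/3 (J(d) = -(5 + (25*d)*d)/3 = -(5 + 25*d**2)/3 = -5/3 - 25*d**2/3)
62*(27 + J(10)) = 62*(27 + (-5/3 - 25/3*10**2)) = 62*(27 + (-5/3 - 25/3*100)) = 62*(27 + (-5/3 - 2500/3)) = 62*(27 - 835) = 62*(-808) = -50096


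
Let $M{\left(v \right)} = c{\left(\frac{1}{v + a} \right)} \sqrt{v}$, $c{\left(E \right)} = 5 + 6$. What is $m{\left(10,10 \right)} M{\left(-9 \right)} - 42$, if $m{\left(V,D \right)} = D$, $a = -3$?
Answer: $-42 + 330 i \approx -42.0 + 330.0 i$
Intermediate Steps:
$c{\left(E \right)} = 11$
$M{\left(v \right)} = 11 \sqrt{v}$
$m{\left(10,10 \right)} M{\left(-9 \right)} - 42 = 10 \cdot 11 \sqrt{-9} - 42 = 10 \cdot 11 \cdot 3 i - 42 = 10 \cdot 33 i - 42 = 330 i - 42 = -42 + 330 i$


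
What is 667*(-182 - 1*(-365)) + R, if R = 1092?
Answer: 123153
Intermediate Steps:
667*(-182 - 1*(-365)) + R = 667*(-182 - 1*(-365)) + 1092 = 667*(-182 + 365) + 1092 = 667*183 + 1092 = 122061 + 1092 = 123153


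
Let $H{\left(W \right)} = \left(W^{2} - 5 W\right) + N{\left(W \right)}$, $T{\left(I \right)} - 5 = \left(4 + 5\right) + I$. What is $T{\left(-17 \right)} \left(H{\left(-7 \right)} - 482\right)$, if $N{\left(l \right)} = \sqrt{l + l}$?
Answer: $1194 - 3 i \sqrt{14} \approx 1194.0 - 11.225 i$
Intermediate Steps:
$N{\left(l \right)} = \sqrt{2} \sqrt{l}$ ($N{\left(l \right)} = \sqrt{2 l} = \sqrt{2} \sqrt{l}$)
$T{\left(I \right)} = 14 + I$ ($T{\left(I \right)} = 5 + \left(\left(4 + 5\right) + I\right) = 5 + \left(9 + I\right) = 14 + I$)
$H{\left(W \right)} = W^{2} - 5 W + \sqrt{2} \sqrt{W}$ ($H{\left(W \right)} = \left(W^{2} - 5 W\right) + \sqrt{2} \sqrt{W} = W^{2} - 5 W + \sqrt{2} \sqrt{W}$)
$T{\left(-17 \right)} \left(H{\left(-7 \right)} - 482\right) = \left(14 - 17\right) \left(\left(\left(-7\right)^{2} - -35 + \sqrt{2} \sqrt{-7}\right) - 482\right) = - 3 \left(\left(49 + 35 + \sqrt{2} i \sqrt{7}\right) - 482\right) = - 3 \left(\left(49 + 35 + i \sqrt{14}\right) - 482\right) = - 3 \left(\left(84 + i \sqrt{14}\right) - 482\right) = - 3 \left(-398 + i \sqrt{14}\right) = 1194 - 3 i \sqrt{14}$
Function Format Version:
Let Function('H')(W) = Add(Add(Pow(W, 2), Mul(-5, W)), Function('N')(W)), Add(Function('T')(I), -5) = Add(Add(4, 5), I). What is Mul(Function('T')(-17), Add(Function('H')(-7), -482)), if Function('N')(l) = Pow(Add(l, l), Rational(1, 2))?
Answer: Add(1194, Mul(-3, I, Pow(14, Rational(1, 2)))) ≈ Add(1194.0, Mul(-11.225, I))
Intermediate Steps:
Function('N')(l) = Mul(Pow(2, Rational(1, 2)), Pow(l, Rational(1, 2))) (Function('N')(l) = Pow(Mul(2, l), Rational(1, 2)) = Mul(Pow(2, Rational(1, 2)), Pow(l, Rational(1, 2))))
Function('T')(I) = Add(14, I) (Function('T')(I) = Add(5, Add(Add(4, 5), I)) = Add(5, Add(9, I)) = Add(14, I))
Function('H')(W) = Add(Pow(W, 2), Mul(-5, W), Mul(Pow(2, Rational(1, 2)), Pow(W, Rational(1, 2)))) (Function('H')(W) = Add(Add(Pow(W, 2), Mul(-5, W)), Mul(Pow(2, Rational(1, 2)), Pow(W, Rational(1, 2)))) = Add(Pow(W, 2), Mul(-5, W), Mul(Pow(2, Rational(1, 2)), Pow(W, Rational(1, 2)))))
Mul(Function('T')(-17), Add(Function('H')(-7), -482)) = Mul(Add(14, -17), Add(Add(Pow(-7, 2), Mul(-5, -7), Mul(Pow(2, Rational(1, 2)), Pow(-7, Rational(1, 2)))), -482)) = Mul(-3, Add(Add(49, 35, Mul(Pow(2, Rational(1, 2)), Mul(I, Pow(7, Rational(1, 2))))), -482)) = Mul(-3, Add(Add(49, 35, Mul(I, Pow(14, Rational(1, 2)))), -482)) = Mul(-3, Add(Add(84, Mul(I, Pow(14, Rational(1, 2)))), -482)) = Mul(-3, Add(-398, Mul(I, Pow(14, Rational(1, 2))))) = Add(1194, Mul(-3, I, Pow(14, Rational(1, 2))))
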